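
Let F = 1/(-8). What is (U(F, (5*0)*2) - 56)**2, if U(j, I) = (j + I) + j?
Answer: 50625/16 ≈ 3164.1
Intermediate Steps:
F = -1/8 ≈ -0.12500
U(j, I) = I + 2*j (U(j, I) = (I + j) + j = I + 2*j)
(U(F, (5*0)*2) - 56)**2 = (((5*0)*2 + 2*(-1/8)) - 56)**2 = ((0*2 - 1/4) - 56)**2 = ((0 - 1/4) - 56)**2 = (-1/4 - 56)**2 = (-225/4)**2 = 50625/16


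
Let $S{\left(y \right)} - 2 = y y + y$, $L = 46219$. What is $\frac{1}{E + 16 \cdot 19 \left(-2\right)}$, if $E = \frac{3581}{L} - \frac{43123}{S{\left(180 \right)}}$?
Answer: $- \frac{1505907458}{917468160259} \approx -0.0016414$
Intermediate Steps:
$S{\left(y \right)} = 2 + y + y^{2}$ ($S{\left(y \right)} = 2 + \left(y y + y\right) = 2 + \left(y^{2} + y\right) = 2 + \left(y + y^{2}\right) = 2 + y + y^{2}$)
$E = - \frac{1876425795}{1505907458}$ ($E = \frac{3581}{46219} - \frac{43123}{2 + 180 + 180^{2}} = 3581 \cdot \frac{1}{46219} - \frac{43123}{2 + 180 + 32400} = \frac{3581}{46219} - \frac{43123}{32582} = - \frac{1876425795}{1505907458} \approx -1.246$)
$\frac{1}{E + 16 \cdot 19 \left(-2\right)} = \frac{1}{- \frac{1876425795}{1505907458} + 16 \cdot 19 \left(-2\right)} = \frac{1}{- \frac{1876425795}{1505907458} + 304 \left(-2\right)} = \frac{1}{- \frac{1876425795}{1505907458} - 608} = \frac{1}{- \frac{917468160259}{1505907458}} = - \frac{1505907458}{917468160259}$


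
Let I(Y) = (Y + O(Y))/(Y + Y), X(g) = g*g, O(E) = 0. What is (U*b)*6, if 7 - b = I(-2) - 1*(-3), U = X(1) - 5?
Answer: -84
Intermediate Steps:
X(g) = g**2
U = -4 (U = 1**2 - 5 = 1 - 5 = -4)
I(Y) = 1/2 (I(Y) = (Y + 0)/(Y + Y) = Y/((2*Y)) = Y*(1/(2*Y)) = 1/2)
b = 7/2 (b = 7 - (1/2 - 1*(-3)) = 7 - (1/2 + 3) = 7 - 1*7/2 = 7 - 7/2 = 7/2 ≈ 3.5000)
(U*b)*6 = -4*7/2*6 = -14*6 = -84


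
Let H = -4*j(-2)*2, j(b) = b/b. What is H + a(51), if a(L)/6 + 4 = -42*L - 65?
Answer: -13274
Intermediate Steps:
j(b) = 1
a(L) = -414 - 252*L (a(L) = -24 + 6*(-42*L - 65) = -24 + 6*(-65 - 42*L) = -24 + (-390 - 252*L) = -414 - 252*L)
H = -8 (H = -4*1*2 = -4*2 = -8)
H + a(51) = -8 + (-414 - 252*51) = -8 + (-414 - 12852) = -8 - 13266 = -13274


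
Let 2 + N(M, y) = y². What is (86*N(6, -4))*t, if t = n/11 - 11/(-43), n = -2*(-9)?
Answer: 25060/11 ≈ 2278.2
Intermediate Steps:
n = 18
t = 895/473 (t = 18/11 - 11/(-43) = 18*(1/11) - 11*(-1/43) = 18/11 + 11/43 = 895/473 ≈ 1.8922)
N(M, y) = -2 + y²
(86*N(6, -4))*t = (86*(-2 + (-4)²))*(895/473) = (86*(-2 + 16))*(895/473) = (86*14)*(895/473) = 1204*(895/473) = 25060/11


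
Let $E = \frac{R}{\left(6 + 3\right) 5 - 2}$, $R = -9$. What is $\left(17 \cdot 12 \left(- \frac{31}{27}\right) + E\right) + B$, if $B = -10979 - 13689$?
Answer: $- \frac{9637241}{387} \approx -24902.0$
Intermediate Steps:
$B = -24668$ ($B = -10979 - 13689 = -24668$)
$E = - \frac{9}{43}$ ($E = \frac{1}{\left(6 + 3\right) 5 - 2} \left(-9\right) = \frac{1}{9 \cdot 5 - 2} \left(-9\right) = \frac{1}{45 - 2} \left(-9\right) = \frac{1}{43} \left(-9\right) = - \frac{9}{43} \approx -0.2093$)
$\left(17 \cdot 12 \left(- \frac{31}{27}\right) + E\right) + B = \left(17 \cdot 12 \left(- \frac{31}{27}\right) - \frac{9}{43}\right) - 24668 = \left(204 \left(\left(-31\right) \frac{1}{27}\right) - \frac{9}{43}\right) - 24668 = \left(204 \left(- \frac{31}{27}\right) - \frac{9}{43}\right) - 24668 = \left(- \frac{2108}{9} - \frac{9}{43}\right) - 24668 = - \frac{90725}{387} - 24668 = - \frac{9637241}{387}$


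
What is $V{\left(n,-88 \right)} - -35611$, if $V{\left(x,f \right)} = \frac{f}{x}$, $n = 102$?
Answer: $\frac{1816117}{51} \approx 35610.0$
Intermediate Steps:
$V{\left(n,-88 \right)} - -35611 = - \frac{88}{102} - -35611 = \left(-88\right) \frac{1}{102} + 35611 = - \frac{44}{51} + 35611 = \frac{1816117}{51}$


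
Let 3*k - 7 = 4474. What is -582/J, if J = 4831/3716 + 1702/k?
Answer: -9691112472/40621607 ≈ -238.57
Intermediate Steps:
k = 4481/3 (k = 7/3 + (⅓)*4474 = 7/3 + 4474/3 = 4481/3 ≈ 1493.7)
J = 40621607/16651396 (J = 4831/3716 + 1702/(4481/3) = 4831*(1/3716) + 1702*(3/4481) = 4831/3716 + 5106/4481 = 40621607/16651396 ≈ 2.4395)
-582/J = -582/40621607/16651396 = -582*16651396/40621607 = -9691112472/40621607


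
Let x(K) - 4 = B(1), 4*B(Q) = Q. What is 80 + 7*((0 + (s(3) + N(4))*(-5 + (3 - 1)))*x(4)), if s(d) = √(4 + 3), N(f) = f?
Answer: -277 - 357*√7/4 ≈ -513.13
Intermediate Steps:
B(Q) = Q/4
x(K) = 17/4 (x(K) = 4 + (¼)*1 = 4 + ¼ = 17/4)
s(d) = √7
80 + 7*((0 + (s(3) + N(4))*(-5 + (3 - 1)))*x(4)) = 80 + 7*((0 + (√7 + 4)*(-5 + (3 - 1)))*(17/4)) = 80 + 7*((0 + (4 + √7)*(-5 + 2))*(17/4)) = 80 + 7*((0 + (4 + √7)*(-3))*(17/4)) = 80 + 7*((0 + (-12 - 3*√7))*(17/4)) = 80 + 7*((-12 - 3*√7)*(17/4)) = 80 + 7*(-51 - 51*√7/4) = 80 + (-357 - 357*√7/4) = -277 - 357*√7/4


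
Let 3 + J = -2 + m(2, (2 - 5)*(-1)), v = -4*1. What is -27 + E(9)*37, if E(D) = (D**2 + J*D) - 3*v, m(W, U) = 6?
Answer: 3747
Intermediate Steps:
v = -4
J = 1 (J = -3 + (-2 + 6) = -3 + 4 = 1)
E(D) = 12 + D + D**2 (E(D) = (D**2 + 1*D) - 3*(-4) = (D**2 + D) + 12 = (D + D**2) + 12 = 12 + D + D**2)
-27 + E(9)*37 = -27 + (12 + 9 + 9**2)*37 = -27 + (12 + 9 + 81)*37 = -27 + 102*37 = -27 + 3774 = 3747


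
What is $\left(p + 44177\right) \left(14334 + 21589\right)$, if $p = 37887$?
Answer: $2947985072$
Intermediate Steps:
$\left(p + 44177\right) \left(14334 + 21589\right) = \left(37887 + 44177\right) \left(14334 + 21589\right) = 82064 \cdot 35923 = 2947985072$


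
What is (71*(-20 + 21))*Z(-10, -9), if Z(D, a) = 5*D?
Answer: -3550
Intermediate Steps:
(71*(-20 + 21))*Z(-10, -9) = (71*(-20 + 21))*(5*(-10)) = (71*1)*(-50) = 71*(-50) = -3550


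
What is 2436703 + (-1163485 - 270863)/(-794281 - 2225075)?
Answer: 22707639684/9319 ≈ 2.4367e+6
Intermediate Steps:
2436703 + (-1163485 - 270863)/(-794281 - 2225075) = 2436703 - 1434348/(-3019356) = 2436703 - 1434348*(-1/3019356) = 2436703 + 4427/9319 = 22707639684/9319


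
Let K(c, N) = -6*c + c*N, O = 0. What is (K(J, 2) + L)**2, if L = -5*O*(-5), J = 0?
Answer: 0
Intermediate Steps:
K(c, N) = -6*c + N*c
L = 0 (L = -5*0*(-5) = 0*(-5) = 0)
(K(J, 2) + L)**2 = (0*(-6 + 2) + 0)**2 = (0*(-4) + 0)**2 = (0 + 0)**2 = 0**2 = 0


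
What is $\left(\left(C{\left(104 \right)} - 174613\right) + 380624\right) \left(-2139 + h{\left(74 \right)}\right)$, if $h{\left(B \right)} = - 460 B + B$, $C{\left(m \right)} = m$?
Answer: $-7441782075$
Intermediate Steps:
$h{\left(B \right)} = - 459 B$
$\left(\left(C{\left(104 \right)} - 174613\right) + 380624\right) \left(-2139 + h{\left(74 \right)}\right) = \left(\left(104 - 174613\right) + 380624\right) \left(-2139 - 33966\right) = \left(-174509 + 380624\right) \left(-36105\right) = 206115 \left(-36105\right) = -7441782075$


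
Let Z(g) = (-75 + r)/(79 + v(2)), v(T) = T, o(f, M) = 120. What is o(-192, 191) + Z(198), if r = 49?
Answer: 9694/81 ≈ 119.68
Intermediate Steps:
Z(g) = -26/81 (Z(g) = (-75 + 49)/(79 + 2) = -26/81)
o(-192, 191) + Z(198) = 120 - 26/81 = 9694/81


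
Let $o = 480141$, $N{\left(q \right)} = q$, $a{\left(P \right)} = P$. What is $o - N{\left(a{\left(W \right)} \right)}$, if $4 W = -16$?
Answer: $480145$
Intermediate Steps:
$W = -4$ ($W = \frac{1}{4} \left(-16\right) = -4$)
$o - N{\left(a{\left(W \right)} \right)} = 480141 - -4 = 480141 + 4 = 480145$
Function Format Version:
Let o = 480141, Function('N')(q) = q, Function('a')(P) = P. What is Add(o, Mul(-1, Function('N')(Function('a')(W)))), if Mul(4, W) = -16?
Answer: 480145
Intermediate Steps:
W = -4 (W = Mul(Rational(1, 4), -16) = -4)
Add(o, Mul(-1, Function('N')(Function('a')(W)))) = Add(480141, Mul(-1, -4)) = Add(480141, 4) = 480145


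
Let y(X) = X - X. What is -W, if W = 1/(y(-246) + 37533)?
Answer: -1/37533 ≈ -2.6643e-5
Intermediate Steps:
y(X) = 0
W = 1/37533 (W = 1/(0 + 37533) = 1/37533 ≈ 2.6643e-5)
-W = -1*1/37533 = -1/37533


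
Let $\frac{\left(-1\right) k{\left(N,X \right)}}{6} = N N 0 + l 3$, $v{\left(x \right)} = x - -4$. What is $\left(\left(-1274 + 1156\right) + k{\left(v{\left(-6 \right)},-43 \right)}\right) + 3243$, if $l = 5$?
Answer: $3035$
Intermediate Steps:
$v{\left(x \right)} = 4 + x$ ($v{\left(x \right)} = x + 4 = 4 + x$)
$k{\left(N,X \right)} = -90$ ($k{\left(N,X \right)} = - 6 \left(N N 0 + 5 \cdot 3\right) = - 6 \left(N^{2} \cdot 0 + 15\right) = - 6 \left(0 + 15\right) = \left(-6\right) 15 = -90$)
$\left(\left(-1274 + 1156\right) + k{\left(v{\left(-6 \right)},-43 \right)}\right) + 3243 = \left(\left(-1274 + 1156\right) - 90\right) + 3243 = \left(-118 - 90\right) + 3243 = -208 + 3243 = 3035$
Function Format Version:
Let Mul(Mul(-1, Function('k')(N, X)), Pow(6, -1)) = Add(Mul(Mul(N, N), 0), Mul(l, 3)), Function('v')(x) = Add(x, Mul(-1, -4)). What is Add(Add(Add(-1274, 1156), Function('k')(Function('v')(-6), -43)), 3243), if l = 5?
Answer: 3035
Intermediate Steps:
Function('v')(x) = Add(4, x) (Function('v')(x) = Add(x, 4) = Add(4, x))
Function('k')(N, X) = -90 (Function('k')(N, X) = Mul(-6, Add(Mul(Mul(N, N), 0), Mul(5, 3))) = Mul(-6, Add(Mul(Pow(N, 2), 0), 15)) = Mul(-6, Add(0, 15)) = Mul(-6, 15) = -90)
Add(Add(Add(-1274, 1156), Function('k')(Function('v')(-6), -43)), 3243) = Add(Add(Add(-1274, 1156), -90), 3243) = Add(Add(-118, -90), 3243) = Add(-208, 3243) = 3035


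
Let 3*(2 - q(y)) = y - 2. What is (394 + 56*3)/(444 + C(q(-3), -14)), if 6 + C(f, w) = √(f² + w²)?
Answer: 2215404/1724711 - 1686*√1885/1724711 ≈ 1.2421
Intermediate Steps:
q(y) = 8/3 - y/3 (q(y) = 2 - (y - 2)/3 = 2 - (-2 + y)/3 = 2 + (⅔ - y/3) = 8/3 - y/3)
C(f, w) = -6 + √(f² + w²)
(394 + 56*3)/(444 + C(q(-3), -14)) = (394 + 56*3)/(444 + (-6 + √((8/3 - ⅓*(-3))² + (-14)²))) = (394 + 168)/(444 + (-6 + √((8/3 + 1)² + 196))) = 562/(444 + (-6 + √((11/3)² + 196))) = 562/(444 + (-6 + √(121/9 + 196))) = 562/(444 + (-6 + √(1885/9))) = 562/(444 + (-6 + √1885/3)) = 562/(438 + √1885/3)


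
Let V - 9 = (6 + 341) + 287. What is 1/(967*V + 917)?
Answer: 1/622698 ≈ 1.6059e-6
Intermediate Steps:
V = 643 (V = 9 + ((6 + 341) + 287) = 9 + (347 + 287) = 9 + 634 = 643)
1/(967*V + 917) = 1/(967*643 + 917) = 1/(621781 + 917) = 1/622698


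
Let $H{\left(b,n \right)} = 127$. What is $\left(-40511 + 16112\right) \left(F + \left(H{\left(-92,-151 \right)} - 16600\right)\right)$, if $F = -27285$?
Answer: $1067651442$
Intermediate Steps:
$\left(-40511 + 16112\right) \left(F + \left(H{\left(-92,-151 \right)} - 16600\right)\right) = \left(-40511 + 16112\right) \left(-27285 + \left(127 - 16600\right)\right) = - 24399 \left(-27285 - 16473\right) = \left(-24399\right) \left(-43758\right) = 1067651442$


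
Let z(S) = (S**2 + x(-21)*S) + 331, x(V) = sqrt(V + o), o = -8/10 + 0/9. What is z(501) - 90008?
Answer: 161324 + 501*I*sqrt(545)/5 ≈ 1.6132e+5 + 2339.2*I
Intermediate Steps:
o = -4/5 (o = -8*1/10 + 0*(1/9) = -4/5 + 0 = -4/5 ≈ -0.80000)
x(V) = sqrt(-4/5 + V) (x(V) = sqrt(V - 4/5) = sqrt(-4/5 + V))
z(S) = 331 + S**2 + I*S*sqrt(545)/5 (z(S) = (S**2 + (sqrt(-20 + 25*(-21))/5)*S) + 331 = (S**2 + (sqrt(-20 - 525)/5)*S) + 331 = (S**2 + (sqrt(-545)/5)*S) + 331 = (S**2 + ((I*sqrt(545))/5)*S) + 331 = (S**2 + (I*sqrt(545)/5)*S) + 331 = (S**2 + I*S*sqrt(545)/5) + 331 = 331 + S**2 + I*S*sqrt(545)/5)
z(501) - 90008 = (331 + 501**2 + (1/5)*I*501*sqrt(545)) - 90008 = (331 + 251001 + 501*I*sqrt(545)/5) - 90008 = (251332 + 501*I*sqrt(545)/5) - 90008 = 161324 + 501*I*sqrt(545)/5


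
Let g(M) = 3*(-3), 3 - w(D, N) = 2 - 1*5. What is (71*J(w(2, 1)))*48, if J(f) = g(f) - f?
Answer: -51120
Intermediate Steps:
w(D, N) = 6 (w(D, N) = 3 - (2 - 1*5) = 3 - (2 - 5) = 3 - 1*(-3) = 3 + 3 = 6)
g(M) = -9
J(f) = -9 - f
(71*J(w(2, 1)))*48 = (71*(-9 - 1*6))*48 = (71*(-9 - 6))*48 = (71*(-15))*48 = -1065*48 = -51120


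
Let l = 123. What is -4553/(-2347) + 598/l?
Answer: 1963525/288681 ≈ 6.8017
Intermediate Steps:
-4553/(-2347) + 598/l = -4553/(-2347) + 598/123 = -4553*(-1/2347) + 598*(1/123) = 4553/2347 + 598/123 = 1963525/288681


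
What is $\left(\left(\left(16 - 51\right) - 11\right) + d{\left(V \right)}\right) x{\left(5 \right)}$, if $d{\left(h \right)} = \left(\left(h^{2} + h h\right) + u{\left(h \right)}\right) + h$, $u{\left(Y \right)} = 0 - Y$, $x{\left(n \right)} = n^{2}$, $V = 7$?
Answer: $1300$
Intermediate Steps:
$u{\left(Y \right)} = - Y$
$d{\left(h \right)} = 2 h^{2}$ ($d{\left(h \right)} = \left(\left(h^{2} + h h\right) - h\right) + h = \left(\left(h^{2} + h^{2}\right) - h\right) + h = \left(2 h^{2} - h\right) + h = \left(- h + 2 h^{2}\right) + h = 2 h^{2}$)
$\left(\left(\left(16 - 51\right) - 11\right) + d{\left(V \right)}\right) x{\left(5 \right)} = \left(\left(\left(16 - 51\right) - 11\right) + 2 \cdot 7^{2}\right) 5^{2} = \left(\left(-35 - 11\right) + 2 \cdot 49\right) 25 = \left(-46 + 98\right) 25 = 52 \cdot 25 = 1300$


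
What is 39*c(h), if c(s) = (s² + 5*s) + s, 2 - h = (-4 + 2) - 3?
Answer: 3549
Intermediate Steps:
h = 7 (h = 2 - ((-4 + 2) - 3) = 2 - (-2 - 3) = 2 - 1*(-5) = 2 + 5 = 7)
c(s) = s² + 6*s
39*c(h) = 39*(7*(6 + 7)) = 39*(7*13) = 39*91 = 3549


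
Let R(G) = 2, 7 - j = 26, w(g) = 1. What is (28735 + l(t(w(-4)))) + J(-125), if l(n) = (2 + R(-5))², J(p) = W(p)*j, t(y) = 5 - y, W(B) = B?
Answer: 31126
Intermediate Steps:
j = -19 (j = 7 - 1*26 = 7 - 26 = -19)
J(p) = -19*p (J(p) = p*(-19) = -19*p)
l(n) = 16 (l(n) = (2 + 2)² = 4² = 16)
(28735 + l(t(w(-4)))) + J(-125) = (28735 + 16) - 19*(-125) = 28751 + 2375 = 31126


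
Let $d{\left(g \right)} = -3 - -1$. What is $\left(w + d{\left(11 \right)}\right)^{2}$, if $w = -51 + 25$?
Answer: $784$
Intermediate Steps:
$d{\left(g \right)} = -2$ ($d{\left(g \right)} = -3 + 1 = -2$)
$w = -26$
$\left(w + d{\left(11 \right)}\right)^{2} = \left(-26 - 2\right)^{2} = \left(-28\right)^{2} = 784$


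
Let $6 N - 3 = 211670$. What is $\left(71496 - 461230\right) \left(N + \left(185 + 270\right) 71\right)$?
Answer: $- \frac{79019153101}{3} \approx -2.634 \cdot 10^{10}$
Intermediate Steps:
$N = \frac{211673}{6}$ ($N = \frac{1}{2} + \frac{1}{6} \cdot 211670 = \frac{1}{2} + \frac{105835}{3} = \frac{211673}{6} \approx 35279.0$)
$\left(71496 - 461230\right) \left(N + \left(185 + 270\right) 71\right) = \left(71496 - 461230\right) \left(\frac{211673}{6} + \left(185 + 270\right) 71\right) = - 389734 \left(\frac{211673}{6} + 455 \cdot 71\right) = - 389734 \left(\frac{211673}{6} + 32305\right) = \left(-389734\right) \frac{405503}{6} = - \frac{79019153101}{3}$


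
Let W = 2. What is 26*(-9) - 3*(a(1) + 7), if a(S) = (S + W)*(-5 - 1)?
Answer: -201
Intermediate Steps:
a(S) = -12 - 6*S (a(S) = (S + 2)*(-5 - 1) = (2 + S)*(-6) = -12 - 6*S)
26*(-9) - 3*(a(1) + 7) = 26*(-9) - 3*((-12 - 6*1) + 7) = -234 - 3*((-12 - 6) + 7) = -234 - 3*(-18 + 7) = -234 - 3*(-11) = -234 + 33 = -201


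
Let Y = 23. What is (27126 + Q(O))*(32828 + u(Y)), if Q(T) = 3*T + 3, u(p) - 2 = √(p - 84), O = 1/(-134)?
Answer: 890644335 + 3635283*I*√61/134 ≈ 8.9064e+8 + 2.1188e+5*I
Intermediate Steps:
O = -1/134 ≈ -0.0074627
u(p) = 2 + √(-84 + p) (u(p) = 2 + √(p - 84) = 2 + √(-84 + p))
Q(T) = 3 + 3*T
(27126 + Q(O))*(32828 + u(Y)) = (27126 + (3 + 3*(-1/134)))*(32828 + (2 + √(-84 + 23))) = (27126 + (3 - 3/134))*(32828 + (2 + √(-61))) = (27126 + 399/134)*(32828 + (2 + I*√61)) = 3635283*(32830 + I*√61)/134 = 890644335 + 3635283*I*√61/134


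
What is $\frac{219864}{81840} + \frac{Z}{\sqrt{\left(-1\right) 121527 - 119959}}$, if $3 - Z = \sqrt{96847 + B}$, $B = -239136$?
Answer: $\frac{9161}{3410} - \frac{\sqrt{701240846}}{34498} - \frac{3 i \sqrt{241486}}{241486} \approx 1.9189 - 0.0061049 i$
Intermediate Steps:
$Z = 3 - i \sqrt{142289}$ ($Z = 3 - \sqrt{96847 - 239136} = 3 - \sqrt{-142289} = 3 - i \sqrt{142289} \approx 3.0 - 377.21 i$)
$\frac{219864}{81840} + \frac{Z}{\sqrt{\left(-1\right) 121527 - 119959}} = \frac{219864}{81840} + \frac{3 - i \sqrt{142289}}{\sqrt{\left(-1\right) 121527 - 119959}} = 219864 \cdot \frac{1}{81840} + \frac{3 - i \sqrt{142289}}{\sqrt{-121527 - 119959}} = \frac{9161}{3410} + \frac{3 - i \sqrt{142289}}{\sqrt{-241486}} = \frac{9161}{3410} + \frac{3 - i \sqrt{142289}}{i \sqrt{241486}} = \frac{9161}{3410} + \left(3 - i \sqrt{142289}\right) \left(- \frac{i \sqrt{241486}}{241486}\right) = \frac{9161}{3410} - \frac{i \sqrt{241486} \left(3 - i \sqrt{142289}\right)}{241486}$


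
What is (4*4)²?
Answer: 256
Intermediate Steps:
(4*4)² = 16² = 256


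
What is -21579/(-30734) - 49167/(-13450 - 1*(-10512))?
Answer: 393624420/22574123 ≈ 17.437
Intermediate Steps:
-21579/(-30734) - 49167/(-13450 - 1*(-10512)) = -21579*(-1/30734) - 49167/(-13450 + 10512) = 21579/30734 - 49167/(-2938) = 21579/30734 - 49167*(-1/2938) = 21579/30734 + 49167/2938 = 393624420/22574123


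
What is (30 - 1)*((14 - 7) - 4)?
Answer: 87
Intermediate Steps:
(30 - 1)*((14 - 7) - 4) = 29*(7 - 4) = 29*3 = 87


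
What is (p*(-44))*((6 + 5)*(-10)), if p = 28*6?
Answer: 813120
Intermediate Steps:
p = 168
(p*(-44))*((6 + 5)*(-10)) = (168*(-44))*((6 + 5)*(-10)) = -81312*(-10) = -7392*(-110) = 813120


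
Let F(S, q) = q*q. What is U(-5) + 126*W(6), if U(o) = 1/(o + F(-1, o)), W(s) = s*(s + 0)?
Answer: 90721/20 ≈ 4536.0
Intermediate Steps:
F(S, q) = q²
W(s) = s² (W(s) = s*s = s²)
U(o) = 1/(o + o²)
U(-5) + 126*W(6) = 1/((-5)*(1 - 5)) + 126*6² = -⅕/(-4) + 126*36 = -⅕*(-¼) + 4536 = 1/20 + 4536 = 90721/20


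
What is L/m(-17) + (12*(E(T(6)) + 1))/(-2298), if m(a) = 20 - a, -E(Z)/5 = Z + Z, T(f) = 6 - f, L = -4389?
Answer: -1681061/14171 ≈ -118.63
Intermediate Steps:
E(Z) = -10*Z (E(Z) = -5*(Z + Z) = -10*Z)
L/m(-17) + (12*(E(T(6)) + 1))/(-2298) = -4389/(20 - 1*(-17)) + (12*(-10*(6 - 1*6) + 1))/(-2298) = -4389/(20 + 17) + (12*(-10*(6 - 6) + 1))*(-1/2298) = -4389/37 + (12*(-10*0 + 1))*(-1/2298) = -4389*1/37 + (12*(0 + 1))*(-1/2298) = -4389/37 + (12*1)*(-1/2298) = -4389/37 + 12*(-1/2298) = -4389/37 - 2/383 = -1681061/14171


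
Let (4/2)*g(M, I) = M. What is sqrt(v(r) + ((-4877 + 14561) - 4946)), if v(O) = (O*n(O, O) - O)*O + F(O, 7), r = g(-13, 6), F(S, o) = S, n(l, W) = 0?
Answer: sqrt(18757)/2 ≈ 68.478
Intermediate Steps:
g(M, I) = M/2
r = -13/2 (r = (1/2)*(-13) = -13/2 ≈ -6.5000)
v(O) = O - O**2 (v(O) = (O*0 - O)*O + O = (0 - O)*O + O = (-O)*O + O = -O**2 + O = O - O**2)
sqrt(v(r) + ((-4877 + 14561) - 4946)) = sqrt(-13*(1 - 1*(-13/2))/2 + ((-4877 + 14561) - 4946)) = sqrt(-13*(1 + 13/2)/2 + (9684 - 4946)) = sqrt(-13/2*15/2 + 4738) = sqrt(-195/4 + 4738) = sqrt(18757/4) = sqrt(18757)/2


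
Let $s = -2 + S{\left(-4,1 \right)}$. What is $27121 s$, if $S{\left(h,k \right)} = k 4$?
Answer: $54242$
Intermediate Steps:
$S{\left(h,k \right)} = 4 k$
$s = 2$ ($s = -2 + 4 \cdot 1 = -2 + 4 = 2$)
$27121 s = 27121 \cdot 2 = 54242$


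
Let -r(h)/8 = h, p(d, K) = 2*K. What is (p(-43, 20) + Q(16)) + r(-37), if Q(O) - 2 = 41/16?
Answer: 5449/16 ≈ 340.56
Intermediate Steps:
r(h) = -8*h
Q(O) = 73/16 (Q(O) = 2 + 41/16 = 73/16)
(p(-43, 20) + Q(16)) + r(-37) = (2*20 + 73/16) - 8*(-37) = (40 + 73/16) + 296 = 713/16 + 296 = 5449/16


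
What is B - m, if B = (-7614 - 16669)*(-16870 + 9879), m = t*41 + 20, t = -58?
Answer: 169764811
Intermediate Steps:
m = -2358 (m = -58*41 + 20 = -2378 + 20 = -2358)
B = 169762453 (B = -24283*(-6991) = 169762453)
B - m = 169762453 - 1*(-2358) = 169762453 + 2358 = 169764811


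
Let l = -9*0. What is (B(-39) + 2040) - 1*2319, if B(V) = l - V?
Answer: -240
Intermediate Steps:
l = 0
B(V) = -V (B(V) = 0 - V = -V)
(B(-39) + 2040) - 1*2319 = (-1*(-39) + 2040) - 1*2319 = (39 + 2040) - 2319 = 2079 - 2319 = -240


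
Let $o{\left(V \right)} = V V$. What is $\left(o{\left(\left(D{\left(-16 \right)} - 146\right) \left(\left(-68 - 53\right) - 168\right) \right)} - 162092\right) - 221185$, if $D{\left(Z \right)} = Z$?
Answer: $2191541847$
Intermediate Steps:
$o{\left(V \right)} = V^{2}$
$\left(o{\left(\left(D{\left(-16 \right)} - 146\right) \left(\left(-68 - 53\right) - 168\right) \right)} - 162092\right) - 221185 = \left(\left(\left(-16 - 146\right) \left(\left(-68 - 53\right) - 168\right)\right)^{2} - 162092\right) - 221185 = \left(\left(- 162 \left(-121 - 168\right)\right)^{2} - 162092\right) - 221185 = \left(\left(\left(-162\right) \left(-289\right)\right)^{2} - 162092\right) - 221185 = \left(46818^{2} - 162092\right) - 221185 = \left(2191925124 - 162092\right) - 221185 = 2191763032 - 221185 = 2191541847$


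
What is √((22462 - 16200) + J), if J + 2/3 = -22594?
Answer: I*√146994/3 ≈ 127.8*I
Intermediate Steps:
J = -67784/3 (J = -⅔ - 22594 = -67784/3 ≈ -22595.)
√((22462 - 16200) + J) = √((22462 - 16200) - 67784/3) = √(6262 - 67784/3) = √(-48998/3) = I*√146994/3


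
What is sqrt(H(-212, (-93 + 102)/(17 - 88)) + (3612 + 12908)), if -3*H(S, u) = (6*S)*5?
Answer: 4*sqrt(1165) ≈ 136.53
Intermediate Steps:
H(S, u) = -10*S (H(S, u) = -6*S*5/3 = -10*S)
sqrt(H(-212, (-93 + 102)/(17 - 88)) + (3612 + 12908)) = sqrt(-10*(-212) + (3612 + 12908)) = sqrt(2120 + 16520) = sqrt(18640) = 4*sqrt(1165)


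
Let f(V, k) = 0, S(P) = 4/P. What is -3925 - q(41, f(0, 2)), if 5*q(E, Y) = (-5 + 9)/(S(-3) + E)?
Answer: -2335387/595 ≈ -3925.0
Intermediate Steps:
q(E, Y) = 4/(5*(-4/3 + E)) (q(E, Y) = ((-5 + 9)/(4/(-3) + E))/5 = (4/(4*(-1/3) + E))/5 = (4/(-4/3 + E))/5 = 4/(5*(-4/3 + E)))
-3925 - q(41, f(0, 2)) = -3925 - 12/(5*(-4 + 3*41)) = -3925 - 12/(5*(-4 + 123)) = -3925 - 12/(5*119) = -3925 - 1*12/595 = -3925 - 12/595 = -2335387/595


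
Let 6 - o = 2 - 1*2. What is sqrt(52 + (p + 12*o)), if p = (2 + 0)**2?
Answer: 8*sqrt(2) ≈ 11.314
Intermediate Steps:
o = 6 (o = 6 - (2 - 1*2) = 6 - (2 - 2) = 6 - 1*0 = 6 + 0 = 6)
p = 4 (p = 2**2 = 4)
sqrt(52 + (p + 12*o)) = sqrt(52 + (4 + 12*6)) = sqrt(52 + (4 + 72)) = sqrt(52 + 76) = sqrt(128) = 8*sqrt(2)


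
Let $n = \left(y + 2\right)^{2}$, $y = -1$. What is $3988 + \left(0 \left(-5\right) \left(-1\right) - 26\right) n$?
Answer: $3962$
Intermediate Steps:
$n = 1$ ($n = \left(-1 + 2\right)^{2} = 1^{2} = 1$)
$3988 + \left(0 \left(-5\right) \left(-1\right) - 26\right) n = 3988 + \left(0 \left(-5\right) \left(-1\right) - 26\right) 1 = 3988 + \left(0 \left(-1\right) - 26\right) 1 = 3988 + \left(0 - 26\right) 1 = 3988 - 26 = 3962$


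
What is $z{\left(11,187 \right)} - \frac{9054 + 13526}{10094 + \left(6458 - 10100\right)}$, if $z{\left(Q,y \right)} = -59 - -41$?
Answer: $- \frac{34679}{1613} \approx -21.5$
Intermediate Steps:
$z{\left(Q,y \right)} = -18$ ($z{\left(Q,y \right)} = -59 + 41 = -18$)
$z{\left(11,187 \right)} - \frac{9054 + 13526}{10094 + \left(6458 - 10100\right)} = -18 - \frac{9054 + 13526}{10094 + \left(6458 - 10100\right)} = -18 - \frac{22580}{10094 + \left(6458 - 10100\right)} = -18 - \frac{22580}{10094 - 3642} = -18 - \frac{22580}{6452} = -18 - 22580 \cdot \frac{1}{6452} = -18 - \frac{5645}{1613} = - \frac{34679}{1613}$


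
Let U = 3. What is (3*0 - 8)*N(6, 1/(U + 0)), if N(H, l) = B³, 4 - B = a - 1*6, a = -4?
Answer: -21952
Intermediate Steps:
B = 14 (B = 4 - (-4 - 1*6) = 4 - (-4 - 6) = 4 - 1*(-10) = 4 + 10 = 14)
N(H, l) = 2744 (N(H, l) = 14³ = 2744)
(3*0 - 8)*N(6, 1/(U + 0)) = (3*0 - 8)*2744 = (0 - 8)*2744 = -8*2744 = -21952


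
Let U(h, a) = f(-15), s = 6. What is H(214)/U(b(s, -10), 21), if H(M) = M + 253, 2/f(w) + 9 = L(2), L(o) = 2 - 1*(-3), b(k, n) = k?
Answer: -934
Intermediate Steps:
L(o) = 5 (L(o) = 2 + 3 = 5)
f(w) = -1/2 (f(w) = 2/(-9 + 5) = 2/(-4) = 2*(-1/4) = -1/2)
U(h, a) = -1/2
H(M) = 253 + M
H(214)/U(b(s, -10), 21) = (253 + 214)/(-1/2) = 467*(-2) = -934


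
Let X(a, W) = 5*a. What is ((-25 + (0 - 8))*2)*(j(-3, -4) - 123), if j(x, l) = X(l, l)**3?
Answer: 536118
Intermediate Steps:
j(x, l) = 125*l**3 (j(x, l) = (5*l)**3 = 125*l**3)
((-25 + (0 - 8))*2)*(j(-3, -4) - 123) = ((-25 + (0 - 8))*2)*(125*(-4)**3 - 123) = ((-25 - 8)*2)*(125*(-64) - 123) = (-33*2)*(-8000 - 123) = -66*(-8123) = 536118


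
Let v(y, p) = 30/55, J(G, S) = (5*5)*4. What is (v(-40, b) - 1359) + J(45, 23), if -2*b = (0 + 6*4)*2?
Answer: -13843/11 ≈ -1258.5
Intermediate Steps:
J(G, S) = 100 (J(G, S) = 25*4 = 100)
b = -24 (b = -(0 + 6*4)*2/2 = -(0 + 24)*2/2 = -12*2 = -1/2*48 = -24)
v(y, p) = 6/11 (v(y, p) = 30*(1/55) = 6/11)
(v(-40, b) - 1359) + J(45, 23) = (6/11 - 1359) + 100 = -14943/11 + 100 = -13843/11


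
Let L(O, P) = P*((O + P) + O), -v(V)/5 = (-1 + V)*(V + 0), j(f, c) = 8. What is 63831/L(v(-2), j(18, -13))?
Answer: -63831/416 ≈ -153.44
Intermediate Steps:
v(V) = -5*V*(-1 + V) (v(V) = -5*(-1 + V)*(V + 0) = -5*(-1 + V)*V = -5*V*(-1 + V))
L(O, P) = P*(P + 2*O)
63831/L(v(-2), j(18, -13)) = 63831/((8*(8 + 2*(5*(-2)*(1 - 1*(-2)))))) = 63831/((8*(8 + 2*(5*(-2)*(1 + 2))))) = 63831/((8*(8 + 2*(5*(-2)*3)))) = 63831/((8*(8 + 2*(-30)))) = 63831/((8*(8 - 60))) = 63831/((8*(-52))) = 63831/(-416) = 63831*(-1/416) = -63831/416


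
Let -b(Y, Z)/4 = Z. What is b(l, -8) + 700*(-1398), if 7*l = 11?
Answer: -978568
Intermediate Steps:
l = 11/7 (l = (1/7)*11 = 11/7 ≈ 1.5714)
b(Y, Z) = -4*Z
b(l, -8) + 700*(-1398) = -4*(-8) + 700*(-1398) = 32 - 978600 = -978568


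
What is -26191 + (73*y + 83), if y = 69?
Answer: -21071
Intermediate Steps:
-26191 + (73*y + 83) = -26191 + (73*69 + 83) = -26191 + (5037 + 83) = -26191 + 5120 = -21071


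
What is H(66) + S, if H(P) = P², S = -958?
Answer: 3398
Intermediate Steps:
H(66) + S = 66² - 958 = 4356 - 958 = 3398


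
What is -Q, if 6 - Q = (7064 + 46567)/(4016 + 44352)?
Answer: -236577/48368 ≈ -4.8912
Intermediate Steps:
Q = 236577/48368 (Q = 6 - (7064 + 46567)/(4016 + 44352) = 6 - 53631/48368 = 236577/48368 ≈ 4.8912)
-Q = -1*236577/48368 = -236577/48368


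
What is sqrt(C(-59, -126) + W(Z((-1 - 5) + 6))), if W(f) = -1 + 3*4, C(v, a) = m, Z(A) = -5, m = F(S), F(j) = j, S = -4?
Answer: sqrt(7) ≈ 2.6458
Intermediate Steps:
m = -4
C(v, a) = -4
W(f) = 11 (W(f) = -1 + 12 = 11)
sqrt(C(-59, -126) + W(Z((-1 - 5) + 6))) = sqrt(-4 + 11) = sqrt(7)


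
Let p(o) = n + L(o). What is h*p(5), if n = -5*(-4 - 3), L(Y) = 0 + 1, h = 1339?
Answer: 48204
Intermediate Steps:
L(Y) = 1
n = 35 (n = -5*(-7) = 35)
p(o) = 36 (p(o) = 35 + 1 = 36)
h*p(5) = 1339*36 = 48204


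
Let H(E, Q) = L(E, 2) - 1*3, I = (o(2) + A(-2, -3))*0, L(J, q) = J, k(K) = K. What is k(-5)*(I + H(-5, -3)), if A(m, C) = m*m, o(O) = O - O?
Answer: 40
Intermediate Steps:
o(O) = 0
A(m, C) = m²
I = 0 (I = (0 + (-2)²)*0 = (0 + 4)*0 = 4*0 = 0)
H(E, Q) = -3 + E (H(E, Q) = E - 1*3 = E - 3 = -3 + E)
k(-5)*(I + H(-5, -3)) = -5*(0 + (-3 - 5)) = -5*(0 - 8) = -5*(-8) = 40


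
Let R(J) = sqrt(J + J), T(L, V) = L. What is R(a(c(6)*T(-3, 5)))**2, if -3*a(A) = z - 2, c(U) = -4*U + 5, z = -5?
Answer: 14/3 ≈ 4.6667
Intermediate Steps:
c(U) = 5 - 4*U
a(A) = 7/3 (a(A) = -(-5 - 2)/3 = -1/3*(-7) = 7/3)
R(J) = sqrt(2)*sqrt(J) (R(J) = sqrt(2*J) = sqrt(2)*sqrt(J))
R(a(c(6)*T(-3, 5)))**2 = (sqrt(2)*sqrt(7/3))**2 = (sqrt(2)*(sqrt(21)/3))**2 = (sqrt(42)/3)**2 = 14/3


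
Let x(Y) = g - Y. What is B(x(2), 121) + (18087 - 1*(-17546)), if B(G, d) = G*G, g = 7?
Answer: 35658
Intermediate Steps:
x(Y) = 7 - Y
B(G, d) = G²
B(x(2), 121) + (18087 - 1*(-17546)) = (7 - 1*2)² + (18087 - 1*(-17546)) = (7 - 2)² + (18087 + 17546) = 5² + 35633 = 25 + 35633 = 35658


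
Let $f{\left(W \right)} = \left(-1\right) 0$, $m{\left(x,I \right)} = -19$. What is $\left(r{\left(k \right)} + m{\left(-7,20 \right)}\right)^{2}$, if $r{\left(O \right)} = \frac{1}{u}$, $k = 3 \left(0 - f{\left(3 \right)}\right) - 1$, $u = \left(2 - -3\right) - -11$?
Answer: $\frac{91809}{256} \approx 358.63$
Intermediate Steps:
$f{\left(W \right)} = 0$
$u = 16$ ($u = \left(2 + 3\right) + 11 = 5 + 11 = 16$)
$k = -1$ ($k = 3 \left(0 - 0\right) - 1 = 3 \left(0 + 0\right) - 1 = 3 \cdot 0 - 1 = 0 - 1 = -1$)
$r{\left(O \right)} = \frac{1}{16}$
$\left(r{\left(k \right)} + m{\left(-7,20 \right)}\right)^{2} = \left(\frac{1}{16} - 19\right)^{2} = \left(- \frac{303}{16}\right)^{2} = \frac{91809}{256}$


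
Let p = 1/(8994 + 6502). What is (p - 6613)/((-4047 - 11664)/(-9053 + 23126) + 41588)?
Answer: -480710445477/3023022764216 ≈ -0.15902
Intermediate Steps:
p = 1/15496 ≈ 6.4533e-5
(p - 6613)/((-4047 - 11664)/(-9053 + 23126) + 41588) = (1/15496 - 6613)/((-4047 - 11664)/(-9053 + 23126) + 41588) = -102475047/(15496*(-15711/14073 + 41588)) = -102475047/(15496*(-15711*1/14073 + 41588)) = -102475047/(15496*(-5237/4691 + 41588)) = -102475047/(15496*195084071/4691) = -102475047/15496*4691/195084071 = -480710445477/3023022764216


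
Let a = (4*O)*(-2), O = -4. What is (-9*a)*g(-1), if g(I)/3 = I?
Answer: 864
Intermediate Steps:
g(I) = 3*I
a = 32 (a = (4*(-4))*(-2) = -16*(-2) = 32)
(-9*a)*g(-1) = (-9*32)*(3*(-1)) = -288*(-3) = 864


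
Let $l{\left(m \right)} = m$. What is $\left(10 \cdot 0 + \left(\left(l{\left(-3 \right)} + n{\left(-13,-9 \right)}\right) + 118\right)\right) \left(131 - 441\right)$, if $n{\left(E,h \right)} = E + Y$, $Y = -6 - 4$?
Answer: $-28520$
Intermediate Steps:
$Y = -10$
$n{\left(E,h \right)} = -10 + E$ ($n{\left(E,h \right)} = E - 10 = -10 + E$)
$\left(10 \cdot 0 + \left(\left(l{\left(-3 \right)} + n{\left(-13,-9 \right)}\right) + 118\right)\right) \left(131 - 441\right) = \left(10 \cdot 0 + \left(\left(-3 - 23\right) + 118\right)\right) \left(131 - 441\right) = \left(0 + \left(\left(-3 - 23\right) + 118\right)\right) \left(-310\right) = \left(0 + \left(-26 + 118\right)\right) \left(-310\right) = \left(0 + 92\right) \left(-310\right) = 92 \left(-310\right) = -28520$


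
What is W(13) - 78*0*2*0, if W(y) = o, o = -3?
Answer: -3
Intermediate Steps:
W(y) = -3
W(13) - 78*0*2*0 = -3 - 78*0*2*0 = -3 - 0*0 = -3 - 78*0 = -3 + 0 = -3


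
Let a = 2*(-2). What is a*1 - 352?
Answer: -356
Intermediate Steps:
a = -4
a*1 - 352 = -4*1 - 352 = -4 - 352 = -356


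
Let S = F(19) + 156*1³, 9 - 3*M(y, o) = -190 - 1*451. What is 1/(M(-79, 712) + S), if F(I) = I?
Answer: 3/1175 ≈ 0.0025532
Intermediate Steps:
M(y, o) = 650/3 (M(y, o) = 3 - (-190 - 1*451)/3 = 3 - (-190 - 451)/3 = 3 - ⅓*(-641) = 3 + 641/3 = 650/3)
S = 175 (S = 19 + 156*1³ = 19 + 156*1 = 19 + 156 = 175)
1/(M(-79, 712) + S) = 1/(650/3 + 175) = 1/(1175/3) = 3/1175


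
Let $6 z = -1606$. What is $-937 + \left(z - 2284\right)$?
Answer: $- \frac{10466}{3} \approx -3488.7$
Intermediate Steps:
$z = - \frac{803}{3}$ ($z = \frac{1}{6} \left(-1606\right) = - \frac{803}{3} \approx -267.67$)
$-937 + \left(z - 2284\right) = -937 - \frac{7655}{3} = - \frac{10466}{3}$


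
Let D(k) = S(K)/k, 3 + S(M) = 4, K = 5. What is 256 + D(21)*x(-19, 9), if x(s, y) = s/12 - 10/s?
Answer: 1225487/4788 ≈ 255.95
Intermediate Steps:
x(s, y) = -10/s + s/12 (x(s, y) = s*(1/12) - 10/s = s/12 - 10/s = -10/s + s/12)
S(M) = 1 (S(M) = -3 + 4 = 1)
D(k) = 1/k
256 + D(21)*x(-19, 9) = 256 + (-10/(-19) + (1/12)*(-19))/21 = 256 + (-10*(-1/19) - 19/12)/21 = 256 + (10/19 - 19/12)/21 = 256 + (1/21)*(-241/228) = 256 - 241/4788 = 1225487/4788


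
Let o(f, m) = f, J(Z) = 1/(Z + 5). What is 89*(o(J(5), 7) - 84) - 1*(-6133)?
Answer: -13341/10 ≈ -1334.1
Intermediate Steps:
J(Z) = 1/(5 + Z)
89*(o(J(5), 7) - 84) - 1*(-6133) = 89*(1/(5 + 5) - 84) - 1*(-6133) = 89*(1/10 - 84) + 6133 = 89*(⅒ - 84) + 6133 = 89*(-839/10) + 6133 = -74671/10 + 6133 = -13341/10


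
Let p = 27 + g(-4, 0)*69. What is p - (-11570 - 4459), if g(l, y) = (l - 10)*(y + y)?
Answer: 16056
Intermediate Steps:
g(l, y) = 2*y*(-10 + l) (g(l, y) = (-10 + l)*(2*y) = 2*y*(-10 + l))
p = 27 (p = 27 + (2*0*(-10 - 4))*69 = 27 + (2*0*(-14))*69 = 27 + 0*69 = 27 + 0 = 27)
p - (-11570 - 4459) = 27 - (-11570 - 4459) = 27 - 1*(-16029) = 27 + 16029 = 16056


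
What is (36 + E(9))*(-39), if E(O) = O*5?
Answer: -3159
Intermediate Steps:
E(O) = 5*O
(36 + E(9))*(-39) = (36 + 5*9)*(-39) = (36 + 45)*(-39) = 81*(-39) = -3159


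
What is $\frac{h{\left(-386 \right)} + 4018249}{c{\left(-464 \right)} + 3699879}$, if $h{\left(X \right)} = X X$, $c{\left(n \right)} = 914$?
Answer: $\frac{4167245}{3700793} \approx 1.126$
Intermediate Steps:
$h{\left(X \right)} = X^{2}$
$\frac{h{\left(-386 \right)} + 4018249}{c{\left(-464 \right)} + 3699879} = \frac{\left(-386\right)^{2} + 4018249}{914 + 3699879} = \frac{148996 + 4018249}{3700793} = 4167245 \cdot \frac{1}{3700793} = \frac{4167245}{3700793}$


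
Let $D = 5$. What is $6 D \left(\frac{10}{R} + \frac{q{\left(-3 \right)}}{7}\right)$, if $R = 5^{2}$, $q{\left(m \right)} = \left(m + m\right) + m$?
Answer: $- \frac{186}{7} \approx -26.571$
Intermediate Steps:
$q{\left(m \right)} = 3 m$ ($q{\left(m \right)} = 2 m + m = 3 m$)
$R = 25$
$6 D \left(\frac{10}{R} + \frac{q{\left(-3 \right)}}{7}\right) = 6 \cdot 5 \left(\frac{10}{25} + \frac{3 \left(-3\right)}{7}\right) = 30 \left(10 \cdot \frac{1}{25} - \frac{9}{7}\right) = 30 \left(\frac{2}{5} - \frac{9}{7}\right) = 30 \left(- \frac{31}{35}\right) = - \frac{186}{7}$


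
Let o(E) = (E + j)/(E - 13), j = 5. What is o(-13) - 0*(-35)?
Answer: 4/13 ≈ 0.30769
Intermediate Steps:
o(E) = (5 + E)/(-13 + E) (o(E) = (E + 5)/(E - 13) = (5 + E)/(-13 + E))
o(-13) - 0*(-35) = (5 - 13)/(-13 - 13) - 0*(-35) = -8/(-26) - 1*0 = -1/26*(-8) + 0 = 4/13 + 0 = 4/13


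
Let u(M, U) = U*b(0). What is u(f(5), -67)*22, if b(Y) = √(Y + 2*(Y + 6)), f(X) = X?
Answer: -2948*√3 ≈ -5106.1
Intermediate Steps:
b(Y) = √(12 + 3*Y) (b(Y) = √(Y + 2*(6 + Y)) = √(Y + (12 + 2*Y)) = √(12 + 3*Y))
u(M, U) = 2*U*√3 (u(M, U) = U*√(12 + 3*0) = U*√(12 + 0) = U*√12 = U*(2*√3) = 2*U*√3)
u(f(5), -67)*22 = (2*(-67)*√3)*22 = -134*√3*22 = -2948*√3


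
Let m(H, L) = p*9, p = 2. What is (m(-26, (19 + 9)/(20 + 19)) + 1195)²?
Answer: 1471369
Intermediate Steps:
m(H, L) = 18 (m(H, L) = 2*9 = 18)
(m(-26, (19 + 9)/(20 + 19)) + 1195)² = (18 + 1195)² = 1213² = 1471369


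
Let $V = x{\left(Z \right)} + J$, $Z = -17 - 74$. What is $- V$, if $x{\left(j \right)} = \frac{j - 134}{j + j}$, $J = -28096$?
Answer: $\frac{5113247}{182} \approx 28095.0$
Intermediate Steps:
$Z = -91$
$x{\left(j \right)} = \frac{-134 + j}{2 j}$
$V = - \frac{5113247}{182}$ ($V = \frac{-134 - 91}{2 \left(-91\right)} - 28096 = \frac{1}{2} \left(- \frac{1}{91}\right) \left(-225\right) - 28096 = \frac{225}{182} - 28096 = - \frac{5113247}{182} \approx -28095.0$)
$- V = \left(-1\right) \left(- \frac{5113247}{182}\right) = \frac{5113247}{182}$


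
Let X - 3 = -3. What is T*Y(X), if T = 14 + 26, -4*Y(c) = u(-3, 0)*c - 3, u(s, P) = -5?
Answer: 30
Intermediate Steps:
X = 0 (X = 3 - 3 = 0)
Y(c) = ¾ + 5*c/4 (Y(c) = -(-5*c - 3)/4 = -(-3 - 5*c)/4 = ¾ + 5*c/4)
T = 40
T*Y(X) = 40*(¾ + (5/4)*0) = 40*(¾ + 0) = 40*(¾) = 30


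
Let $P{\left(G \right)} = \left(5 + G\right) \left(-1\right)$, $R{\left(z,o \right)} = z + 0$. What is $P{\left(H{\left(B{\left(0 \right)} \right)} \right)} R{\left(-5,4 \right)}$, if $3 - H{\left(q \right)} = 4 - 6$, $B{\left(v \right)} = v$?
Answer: $50$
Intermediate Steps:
$H{\left(q \right)} = 5$ ($H{\left(q \right)} = 3 - \left(4 - 6\right) = 3 - -2 = 3 + 2 = 5$)
$R{\left(z,o \right)} = z$
$P{\left(G \right)} = -5 - G$
$P{\left(H{\left(B{\left(0 \right)} \right)} \right)} R{\left(-5,4 \right)} = \left(-5 - 5\right) \left(-5\right) = \left(-10\right) \left(-5\right) = 50$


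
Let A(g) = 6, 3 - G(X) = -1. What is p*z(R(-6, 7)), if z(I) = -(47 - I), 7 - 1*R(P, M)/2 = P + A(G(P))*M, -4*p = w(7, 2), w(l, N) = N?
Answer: 105/2 ≈ 52.500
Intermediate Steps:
G(X) = 4 (G(X) = 3 - 1*(-1) = 3 + 1 = 4)
p = -1/2 (p = -1/4*2 = -1/2 ≈ -0.50000)
R(P, M) = 14 - 12*M - 2*P (R(P, M) = 14 - 2*(P + 6*M) = 14 + (-12*M - 2*P) = 14 - 12*M - 2*P)
z(I) = -47 + I
p*z(R(-6, 7)) = -(-47 + (14 - 12*7 - 2*(-6)))/2 = -(-47 + (14 - 84 + 12))/2 = -(-47 - 58)/2 = -1/2*(-105) = 105/2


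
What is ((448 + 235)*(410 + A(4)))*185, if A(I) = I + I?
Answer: 52816390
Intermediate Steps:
A(I) = 2*I
((448 + 235)*(410 + A(4)))*185 = ((448 + 235)*(410 + 2*4))*185 = (683*(410 + 8))*185 = (683*418)*185 = 285494*185 = 52816390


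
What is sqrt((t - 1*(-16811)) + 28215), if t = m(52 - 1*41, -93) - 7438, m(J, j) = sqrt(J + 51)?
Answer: sqrt(37588 + sqrt(62)) ≈ 193.90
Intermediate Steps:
m(J, j) = sqrt(51 + J)
t = -7438 + sqrt(62) (t = sqrt(51 + (52 - 1*41)) - 7438 = sqrt(51 + (52 - 41)) - 7438 = sqrt(51 + 11) - 7438 = sqrt(62) - 7438 = -7438 + sqrt(62) ≈ -7430.1)
sqrt((t - 1*(-16811)) + 28215) = sqrt(((-7438 + sqrt(62)) - 1*(-16811)) + 28215) = sqrt(((-7438 + sqrt(62)) + 16811) + 28215) = sqrt((9373 + sqrt(62)) + 28215) = sqrt(37588 + sqrt(62))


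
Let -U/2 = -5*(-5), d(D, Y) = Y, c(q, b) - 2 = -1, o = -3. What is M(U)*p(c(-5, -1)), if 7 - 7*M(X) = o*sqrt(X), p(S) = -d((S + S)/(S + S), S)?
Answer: -1 - 15*I*sqrt(2)/7 ≈ -1.0 - 3.0305*I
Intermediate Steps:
c(q, b) = 1 (c(q, b) = 2 - 1 = 1)
U = -50 (U = -(-10)*(-5) = -2*25 = -50)
p(S) = -S
M(X) = 1 + 3*sqrt(X)/7 (M(X) = 1 - (-3)*sqrt(X)/7 = 1 + 3*sqrt(X)/7)
M(U)*p(c(-5, -1)) = (1 + 3*sqrt(-50)/7)*(-1*1) = (1 + 3*(5*I*sqrt(2))/7)*(-1) = (1 + 15*I*sqrt(2)/7)*(-1) = -1 - 15*I*sqrt(2)/7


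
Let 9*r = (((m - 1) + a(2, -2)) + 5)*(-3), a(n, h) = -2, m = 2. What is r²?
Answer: 16/9 ≈ 1.7778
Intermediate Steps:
r = -4/3 (r = ((((2 - 1) - 2) + 5)*(-3))/9 = (((1 - 2) + 5)*(-3))/9 = ((-1 + 5)*(-3))/9 = (4*(-3))/9 = (⅑)*(-12) = -4/3 ≈ -1.3333)
r² = (-4/3)² = 16/9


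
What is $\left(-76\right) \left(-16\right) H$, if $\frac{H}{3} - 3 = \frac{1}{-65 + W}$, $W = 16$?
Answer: $\frac{532608}{49} \approx 10870.0$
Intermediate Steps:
$H = \frac{438}{49}$ ($H = 9 + \frac{3}{-65 + 16} = 9 + \frac{3}{-49} = 9 + 3 \left(- \frac{1}{49}\right) = 9 - \frac{3}{49} = \frac{438}{49} \approx 8.9388$)
$\left(-76\right) \left(-16\right) H = \left(-76\right) \left(-16\right) \frac{438}{49} = 1216 \cdot \frac{438}{49} = \frac{532608}{49}$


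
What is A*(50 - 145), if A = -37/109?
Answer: 3515/109 ≈ 32.248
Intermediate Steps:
A = -37/109 (A = -37*1/109 = -37/109 ≈ -0.33945)
A*(50 - 145) = -37*(50 - 145)/109 = -37/109*(-95) = 3515/109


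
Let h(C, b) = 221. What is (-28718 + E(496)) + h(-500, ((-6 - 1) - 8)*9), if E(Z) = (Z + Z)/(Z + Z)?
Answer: -28496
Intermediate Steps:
E(Z) = 1 (E(Z) = (2*Z)/((2*Z)) = (2*Z)*(1/(2*Z)) = 1)
(-28718 + E(496)) + h(-500, ((-6 - 1) - 8)*9) = (-28718 + 1) + 221 = -28717 + 221 = -28496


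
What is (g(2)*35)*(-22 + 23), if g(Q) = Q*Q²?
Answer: 280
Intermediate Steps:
g(Q) = Q³
(g(2)*35)*(-22 + 23) = (2³*35)*(-22 + 23) = (8*35)*1 = 280*1 = 280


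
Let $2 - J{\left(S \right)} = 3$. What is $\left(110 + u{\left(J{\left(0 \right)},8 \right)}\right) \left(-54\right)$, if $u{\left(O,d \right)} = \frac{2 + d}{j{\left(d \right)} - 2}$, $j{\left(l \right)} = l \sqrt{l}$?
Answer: $- \frac{754650}{127} - \frac{2160 \sqrt{2}}{127} \approx -5966.2$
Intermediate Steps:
$j{\left(l \right)} = l^{\frac{3}{2}}$
$J{\left(S \right)} = -1$ ($J{\left(S \right)} = 2 - 3 = -1$)
$u{\left(O,d \right)} = \frac{2 + d}{-2 + d^{\frac{3}{2}}}$ ($u{\left(O,d \right)} = \frac{2 + d}{d^{\frac{3}{2}} - 2} = \frac{2 + d}{-2 + d^{\frac{3}{2}}}$)
$\left(110 + u{\left(J{\left(0 \right)},8 \right)}\right) \left(-54\right) = \left(110 + \frac{2 + 8}{-2 + 8^{\frac{3}{2}}}\right) \left(-54\right) = \left(110 + \frac{1}{-2 + 16 \sqrt{2}} \cdot 10\right) \left(-54\right) = \left(110 + \frac{10}{-2 + 16 \sqrt{2}}\right) \left(-54\right) = -5940 - \frac{540}{-2 + 16 \sqrt{2}}$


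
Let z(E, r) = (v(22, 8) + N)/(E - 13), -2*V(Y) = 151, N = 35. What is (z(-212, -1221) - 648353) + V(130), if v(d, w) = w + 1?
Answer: -291792913/450 ≈ -6.4843e+5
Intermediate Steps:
V(Y) = -151/2 (V(Y) = -½*151 = -151/2)
v(d, w) = 1 + w
z(E, r) = 44/(-13 + E) (z(E, r) = ((1 + 8) + 35)/(E - 13) = (9 + 35)/(-13 + E) = 44/(-13 + E))
(z(-212, -1221) - 648353) + V(130) = (44/(-13 - 212) - 648353) - 151/2 = (44/(-225) - 648353) - 151/2 = (44*(-1/225) - 648353) - 151/2 = (-44/225 - 648353) - 151/2 = -145879469/225 - 151/2 = -291792913/450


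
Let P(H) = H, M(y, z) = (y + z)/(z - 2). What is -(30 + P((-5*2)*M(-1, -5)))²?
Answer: -22500/49 ≈ -459.18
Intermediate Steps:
M(y, z) = (y + z)/(-2 + z)
-(30 + P((-5*2)*M(-1, -5)))² = -(30 + (-5*2)*((-1 - 5)/(-2 - 5)))² = -(30 - 10*(-6)/(-7))² = -(30 - (-10)*(-6)/7)² = -(30 - 10*6/7)² = -(30 - 60/7)² = -(150/7)² = -1*22500/49 = -22500/49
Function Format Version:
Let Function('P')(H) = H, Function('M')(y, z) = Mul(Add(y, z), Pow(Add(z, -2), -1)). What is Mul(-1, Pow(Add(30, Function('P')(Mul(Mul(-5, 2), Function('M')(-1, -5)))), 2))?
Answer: Rational(-22500, 49) ≈ -459.18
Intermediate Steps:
Function('M')(y, z) = Mul(Pow(Add(-2, z), -1), Add(y, z)) (Function('M')(y, z) = Mul(Add(y, z), Pow(Add(-2, z), -1)) = Mul(Pow(Add(-2, z), -1), Add(y, z)))
Mul(-1, Pow(Add(30, Function('P')(Mul(Mul(-5, 2), Function('M')(-1, -5)))), 2)) = Mul(-1, Pow(Add(30, Mul(Mul(-5, 2), Mul(Pow(Add(-2, -5), -1), Add(-1, -5)))), 2)) = Mul(-1, Pow(Add(30, Mul(-10, Mul(Pow(-7, -1), -6))), 2)) = Mul(-1, Pow(Add(30, Mul(-10, Mul(Rational(-1, 7), -6))), 2)) = Mul(-1, Pow(Add(30, Mul(-10, Rational(6, 7))), 2)) = Mul(-1, Pow(Add(30, Rational(-60, 7)), 2)) = Mul(-1, Pow(Rational(150, 7), 2)) = Mul(-1, Rational(22500, 49)) = Rational(-22500, 49)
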